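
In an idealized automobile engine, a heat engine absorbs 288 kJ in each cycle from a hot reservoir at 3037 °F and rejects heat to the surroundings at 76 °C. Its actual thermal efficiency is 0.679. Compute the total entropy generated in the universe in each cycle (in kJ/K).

ΔS_univ ≈ 0.117 kJ/K

T_H = 3037 °F → (3037 − 32) × 5/9 = 1669.44 °C = 1942.59 K.
T_C = 76 °C → 76 + 273.15 = 349.15 K.
W = η·Q_H = 0.679 × 288 = 195.6 kJ, so Q_C = Q_H − W = 92.45 kJ.
The hot reservoir loses entropy Q_H/T_H = 288/1942.59 = 0.1483 kJ/K; the cold reservoir gains Q_C/T_C = 92.45/349.15 = 0.2648 kJ/K.
ΔS_univ = −Q_H/T_H + Q_C/T_C = 0.117 kJ/K (> 0, since η = 0.679 < η_Carnot = 0.820).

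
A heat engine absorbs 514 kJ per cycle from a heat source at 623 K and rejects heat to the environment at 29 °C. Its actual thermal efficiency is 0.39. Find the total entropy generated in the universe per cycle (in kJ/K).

ΔS_univ ≈ 0.213 kJ/K

T_C = 29 °C → 29 + 273.15 = 302.15 K.
W = η·Q_H = 0.39 × 514 = 200.5 kJ, so Q_C = Q_H − W = 313.5 kJ.
Entropy balance on the reservoirs: −Q_H/T_H = -0.8250 kJ/K, +Q_C/T_C = 1.038 kJ/K.
ΔS_univ = −Q_H/T_H + Q_C/T_C = 0.213 kJ/K (> 0, since η = 0.39 < η_Carnot = 0.515).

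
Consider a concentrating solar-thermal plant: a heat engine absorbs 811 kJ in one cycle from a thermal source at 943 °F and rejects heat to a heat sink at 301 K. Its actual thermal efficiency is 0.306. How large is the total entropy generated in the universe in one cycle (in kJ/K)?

T_H = 943 °F → (943 − 32) × 5/9 = 506.11 °C = 779.26 K.
W = η·Q_H = 0.306 × 811 = 248.2 kJ, so Q_C = Q_H − W = 562.8 kJ.
The hot reservoir loses entropy Q_H/T_H = 811/779.26 = 1.041 kJ/K; the cold reservoir gains Q_C/T_C = 562.8/301.00 = 1.870 kJ/K.
ΔS_univ = −Q_H/T_H + Q_C/T_C = 0.829 kJ/K (> 0, since η = 0.306 < η_Carnot = 0.614).

ΔS_univ ≈ 0.829 kJ/K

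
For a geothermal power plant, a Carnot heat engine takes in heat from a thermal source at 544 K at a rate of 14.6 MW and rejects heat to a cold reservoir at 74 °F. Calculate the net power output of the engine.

Ẇ ≈ 6.64 MW

T_C = 74 °F → (74 − 32) × 5/9 = 23.33 °C = 296.48 K.
Since the cycle is reversible, η = 1 − T_C/T_H = 1 − 296.48/544.00 = 0.4550.
W = η·Q_H = 0.4550 × 14.6 = 6.64 MW.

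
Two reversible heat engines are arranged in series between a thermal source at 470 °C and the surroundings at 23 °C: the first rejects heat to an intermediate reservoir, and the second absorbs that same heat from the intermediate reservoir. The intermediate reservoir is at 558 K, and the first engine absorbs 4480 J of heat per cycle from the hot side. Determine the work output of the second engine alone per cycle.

W₂ ≈ 1579 J

T_H = 470 °C → 470 + 273.15 = 743.15 K.
T_C = 23 °C → 23 + 273.15 = 296.15 K.
Heat entering the second stage: Q_m = Q_H·(T_m/T_H) = 4480 × 558.00/743.15 = 3364 J.
Second-stage efficiency η₂ = 1 − T_C/T_m = 1 − 296.15/558.00 = 0.4693, so W₂ = η₂·Q_m = 1579 J.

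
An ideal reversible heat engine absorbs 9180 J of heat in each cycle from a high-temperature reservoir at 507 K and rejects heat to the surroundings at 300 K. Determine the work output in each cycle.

Since the cycle is reversible, η = 1 − T_C/T_H = 1 − 300.00/507.00 = 0.4083.
W = η·Q_H = 0.4083 × 9180 = 3750 J.

W ≈ 3750 J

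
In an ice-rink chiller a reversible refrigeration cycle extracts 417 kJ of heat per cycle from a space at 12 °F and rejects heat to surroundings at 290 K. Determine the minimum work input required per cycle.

W_in ≈ 44.5 kJ

T_C = 12 °F → (12 − 32) × 5/9 = -11.11 °C = 262.04 K.
Carnot COP: COP_R = T_C/(T_H − T_C) = 262.04/27.96 = 9.3715.
W = Q_C/COP_R = 417/9.3715 = 44.5 kJ.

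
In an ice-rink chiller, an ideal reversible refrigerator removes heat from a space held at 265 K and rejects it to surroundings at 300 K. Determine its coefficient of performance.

The reversible coefficient of performance is COP_R = T_C/(T_H − T_C) = 265.00/(300.00 − 265.00) = 7.571.

COP_R ≈ 7.571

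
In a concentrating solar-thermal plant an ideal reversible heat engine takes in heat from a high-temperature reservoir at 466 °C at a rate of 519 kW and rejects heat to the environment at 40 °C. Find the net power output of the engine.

T_H = 466 °C → 466 + 273.15 = 739.15 K.
T_C = 40 °C → 40 + 273.15 = 313.15 K.
The Carnot efficiency is η = 1 − T_C/T_H = 1 − 313.15/739.15 = 0.5763.
W = η·Q_H = 0.5763 × 519 = 299.1 kW.

Ẇ ≈ 299.1 kW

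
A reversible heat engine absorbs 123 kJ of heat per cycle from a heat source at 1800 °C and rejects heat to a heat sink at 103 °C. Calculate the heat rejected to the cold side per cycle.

Q_C ≈ 22.3 kJ

T_H = 1800 °C → 1800 + 273.15 = 2073.15 K.
T_C = 103 °C → 103 + 273.15 = 376.15 K.
The Carnot efficiency is η = 1 − T_C/T_H = 1 − 376.15/2073.15 = 0.8186.
For a reversible cycle Q_C/Q_H = T_C/T_H, so Q_C = 123 × 376.15/2073.15 = 22.3 kJ.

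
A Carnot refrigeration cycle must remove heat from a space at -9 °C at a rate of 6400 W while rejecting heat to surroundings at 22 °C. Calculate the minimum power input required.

T_H = 22 °C → 22 + 273.15 = 295.15 K.
T_C = -9 °C → -9 + 273.15 = 264.15 K.
Carnot COP: COP_R = T_C/(T_H − T_C) = 264.15/31.00 = 8.5210.
W = Q_C/COP_R = 6400/8.5210 = 751 W.

Ẇ_in ≈ 751 W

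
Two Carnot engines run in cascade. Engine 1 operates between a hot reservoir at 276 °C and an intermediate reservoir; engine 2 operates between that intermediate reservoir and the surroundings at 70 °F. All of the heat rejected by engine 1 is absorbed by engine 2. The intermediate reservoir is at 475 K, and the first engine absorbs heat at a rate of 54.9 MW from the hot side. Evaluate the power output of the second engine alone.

Ẇ₂ ≈ 18.1 MW

T_H = 276 °C → 276 + 273.15 = 549.15 K.
T_C = 70 °F → (70 − 32) × 5/9 = 21.11 °C = 294.26 K.
Heat entering the second stage: Q_m = Q_H·(T_m/T_H) = 54.9 × 475.00/549.15 = 47.5 MW.
Second-stage efficiency η₂ = 1 − T_C/T_m = 1 − 294.26/475.00 = 0.3805, so W₂ = η₂·Q_m = 18.1 MW.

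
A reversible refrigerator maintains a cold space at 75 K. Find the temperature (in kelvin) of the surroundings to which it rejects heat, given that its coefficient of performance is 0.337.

T_H ≈ 298 K

COP_R = T_C/(T_H − T_C) ⇒ T_H = T_C·(1 + 1/COP_R) = 75.00 × (1 + 1/0.337) = 298 K.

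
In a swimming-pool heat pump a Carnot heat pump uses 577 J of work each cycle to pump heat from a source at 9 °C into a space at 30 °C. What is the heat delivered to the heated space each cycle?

Q_H ≈ 8330 J

T_H = 30 °C → 30 + 273.15 = 303.15 K.
T_C = 9 °C → 9 + 273.15 = 282.15 K.
The Carnot heat-pump COP is COP_HP = T_H/(T_H − T_C) = 303.15/21.00 = 14.4357.
Q_H = COP_HP · W = 14.4357 × 577 = 8330 J.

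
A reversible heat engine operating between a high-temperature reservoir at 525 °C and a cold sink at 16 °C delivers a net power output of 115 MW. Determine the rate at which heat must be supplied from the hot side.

T_H = 525 °C → 525 + 273.15 = 798.15 K.
T_C = 16 °C → 16 + 273.15 = 289.15 K.
η_rev = 1 − T_C/T_H = 1 − 289.15/798.15 = 0.6377.
Q_H = W/η = 115/0.6377 = 180.3 MW.

Q̇_H ≈ 180.3 MW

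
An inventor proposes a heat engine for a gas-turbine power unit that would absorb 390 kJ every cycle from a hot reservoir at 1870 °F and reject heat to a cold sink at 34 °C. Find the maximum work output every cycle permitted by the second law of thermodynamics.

T_H = 1870 °F → (1870 − 32) × 5/9 = 1021.11 °C = 1294.26 K.
T_C = 34 °C → 34 + 273.15 = 307.15 K.
The upper bound on efficiency is η_max = 1 − T_C/T_H = 1 − 307.15/1294.26 = 0.7627.
W_max = η_max · Q_H = 0.7627 × 390 = 297 kJ.

W_max ≈ 297 kJ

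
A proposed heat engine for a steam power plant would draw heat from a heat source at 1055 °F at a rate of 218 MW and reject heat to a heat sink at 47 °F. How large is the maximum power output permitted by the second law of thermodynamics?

Ẇ_max ≈ 145.1 MW

T_H = 1055 °F → (1055 − 32) × 5/9 = 568.33 °C = 841.48 K.
T_C = 47 °F → (47 − 32) × 5/9 = 8.33 °C = 281.48 K.
No engine can exceed the Carnot limit: η_max = 1 − T_C/T_H = 1 − 281.48/841.48 = 0.6655.
W_max = η_max · Q_H = 0.6655 × 218 = 145.1 MW.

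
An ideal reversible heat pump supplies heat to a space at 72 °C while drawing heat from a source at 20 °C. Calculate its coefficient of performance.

COP_HP ≈ 6.64

T_H = 72 °C → 72 + 273.15 = 345.15 K.
T_C = 20 °C → 20 + 273.15 = 293.15 K.
For a reversible heat pump, COP_HP = T_H/(T_H − T_C) = 345.15/(345.15 − 293.15) = 6.64.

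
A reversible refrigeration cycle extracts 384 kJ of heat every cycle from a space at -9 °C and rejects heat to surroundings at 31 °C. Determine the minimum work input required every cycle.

T_H = 31 °C → 31 + 273.15 = 304.15 K.
T_C = -9 °C → -9 + 273.15 = 264.15 K.
Carnot COP: COP_R = T_C/(T_H − T_C) = 264.15/40.00 = 6.6037.
W = Q_C/COP_R = 384/6.6037 = 58.15 kJ.

W_in ≈ 58.15 kJ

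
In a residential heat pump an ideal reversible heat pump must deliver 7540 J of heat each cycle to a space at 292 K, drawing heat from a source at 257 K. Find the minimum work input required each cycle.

The Carnot heat-pump COP is COP_HP = T_H/(T_H − T_C) = 292.00/35.00 = 8.3429.
W = Q_H/COP_HP = 7540/8.3429 = 904 J.

W_in ≈ 904 J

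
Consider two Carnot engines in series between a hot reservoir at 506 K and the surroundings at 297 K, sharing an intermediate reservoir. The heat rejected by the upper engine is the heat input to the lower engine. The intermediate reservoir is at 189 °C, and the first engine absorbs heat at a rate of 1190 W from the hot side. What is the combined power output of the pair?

Two reversible stages in series are equivalent to a single Carnot engine between T_H and T_C, so η_total = 1 − T_C/T_H = 1 − 297.00/506.00 = 0.4130.
W_total = η_total · Q_H = 0.4130 × 1190 = 492 W.

Ẇ_total ≈ 492 W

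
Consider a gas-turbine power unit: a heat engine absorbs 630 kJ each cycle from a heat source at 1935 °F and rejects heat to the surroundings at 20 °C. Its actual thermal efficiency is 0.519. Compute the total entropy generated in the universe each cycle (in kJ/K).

T_H = 1935 °F → (1935 − 32) × 5/9 = 1057.22 °C = 1330.37 K.
T_C = 20 °C → 20 + 273.15 = 293.15 K.
W = η·Q_H = 0.519 × 630 = 327.0 kJ, so Q_C = Q_H − W = 303.0 kJ.
Reservoir entropy changes: ΔS_H = −Q_H/T_H = −630/1330.37 = -0.4736 kJ/K and ΔS_C = +Q_C/T_C = 303.0/293.15 = 1.034 kJ/K.
ΔS_univ = −Q_H/T_H + Q_C/T_C = 0.5602 kJ/K (> 0, since η = 0.519 < η_Carnot = 0.780).

ΔS_univ ≈ 0.5602 kJ/K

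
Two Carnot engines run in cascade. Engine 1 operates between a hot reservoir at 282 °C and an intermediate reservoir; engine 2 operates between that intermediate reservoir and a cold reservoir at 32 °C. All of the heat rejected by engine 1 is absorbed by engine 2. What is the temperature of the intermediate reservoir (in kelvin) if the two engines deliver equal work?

T_m ≈ 430 K

T_H = 282 °C → 282 + 273.15 = 555.15 K.
T_C = 32 °C → 32 + 273.15 = 305.15 K.
For reversible stages Q_m = Q_H·(T_m/T_H). Setting W₁ = Q_H(1 − T_m/T_H) equal to W₂ = Q_m(1 − T_C/T_m) = Q_H·(T_m − T_C)/T_H gives T_H − T_m = T_m − T_C, so T_m = (T_H + T_C)/2 = (555.15 + 305.15)/2 = 430 K.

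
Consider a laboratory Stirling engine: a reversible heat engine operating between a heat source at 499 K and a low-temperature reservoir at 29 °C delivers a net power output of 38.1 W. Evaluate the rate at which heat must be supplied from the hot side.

T_C = 29 °C → 29 + 273.15 = 302.15 K.
Carnot efficiency: η = 1 − T_C/T_H = 1 − 302.15/499.00 = 0.3945.
Q_H = W/η = 38.1/0.3945 = 96.58 W.

Q̇_H ≈ 96.58 W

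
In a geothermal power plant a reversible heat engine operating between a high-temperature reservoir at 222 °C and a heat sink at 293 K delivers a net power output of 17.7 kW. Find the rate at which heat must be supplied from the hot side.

Q̇_H ≈ 43.4 kW

T_H = 222 °C → 222 + 273.15 = 495.15 K.
Carnot efficiency: η = 1 − T_C/T_H = 1 − 293.00/495.15 = 0.4083.
Q_H = W/η = 17.7/0.4083 = 43.4 kW.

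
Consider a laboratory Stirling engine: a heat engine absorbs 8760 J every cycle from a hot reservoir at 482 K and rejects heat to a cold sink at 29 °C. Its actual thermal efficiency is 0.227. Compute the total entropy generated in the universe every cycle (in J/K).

T_C = 29 °C → 29 + 273.15 = 302.15 K.
W = η·Q_H = 0.227 × 8760 = 1989 J, so Q_C = Q_H − W = 6771 J.
Entropy balance on the reservoirs: −Q_H/T_H = -18.17 J/K, +Q_C/T_C = 22.41 J/K.
ΔS_univ = −Q_H/T_H + Q_C/T_C = 4.237 J/K (> 0, since η = 0.227 < η_Carnot = 0.373).

ΔS_univ ≈ 4.237 J/K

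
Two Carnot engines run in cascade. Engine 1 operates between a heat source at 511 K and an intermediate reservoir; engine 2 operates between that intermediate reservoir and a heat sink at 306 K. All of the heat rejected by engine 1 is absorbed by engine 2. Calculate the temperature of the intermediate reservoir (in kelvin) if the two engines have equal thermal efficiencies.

T_m ≈ 395 K

Equal efficiencies require 1 − T_m/T_H = 1 − T_C/T_m, i.e. T_m/T_H = T_C/T_m, so T_m = √(T_H·T_C) = √(511.00 × 306.00) = 395 K.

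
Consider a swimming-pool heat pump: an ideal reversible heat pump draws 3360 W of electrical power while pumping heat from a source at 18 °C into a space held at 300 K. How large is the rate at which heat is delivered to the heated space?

Q̇_H ≈ 114000 W

T_C = 18 °C → 18 + 273.15 = 291.15 K.
For a reversible heat pump, COP_HP = T_H/(T_H − T_C) = 300.00/8.85 = 33.8983.
Q_H = COP_HP · W = 33.8983 × 3360 = 114000 W.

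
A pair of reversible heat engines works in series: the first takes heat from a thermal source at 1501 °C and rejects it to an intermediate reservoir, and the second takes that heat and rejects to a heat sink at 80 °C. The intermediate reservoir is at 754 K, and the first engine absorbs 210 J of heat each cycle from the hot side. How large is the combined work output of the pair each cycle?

W_total ≈ 168 J

T_H = 1501 °C → 1501 + 273.15 = 1774.15 K.
T_C = 80 °C → 80 + 273.15 = 353.15 K.
Two reversible stages in series are equivalent to a single Carnot engine between T_H and T_C, so η_total = 1 − T_C/T_H = 1 − 353.15/1774.15 = 0.8009.
W_total = η_total · Q_H = 0.8009 × 210 = 168 J.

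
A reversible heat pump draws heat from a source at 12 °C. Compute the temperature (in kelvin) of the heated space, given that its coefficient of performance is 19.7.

T_C = 12 °C → 12 + 273.15 = 285.15 K.
COP_HP = T_H/(T_H − T_C) ⇒ T_H = T_C·COP_HP/(COP_HP − 1) = 285.15 × 19.7/(19.7 − 1) = 300.4 K.

T_H ≈ 300.4 K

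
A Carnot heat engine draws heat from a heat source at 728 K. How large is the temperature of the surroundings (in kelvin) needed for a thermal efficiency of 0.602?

From η = 1 − T_C/T_H, T_C = T_H·(1 − η) = 728.00 × (1 − 0.602) = 290 K.

T_C ≈ 290 K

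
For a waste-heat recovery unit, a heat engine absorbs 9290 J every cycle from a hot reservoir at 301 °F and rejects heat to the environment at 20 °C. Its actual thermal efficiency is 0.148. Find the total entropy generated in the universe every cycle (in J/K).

ΔS_univ ≈ 5.02 J/K

T_H = 301 °F → (301 − 32) × 5/9 = 149.44 °C = 422.59 K.
T_C = 20 °C → 20 + 273.15 = 293.15 K.
W = η·Q_H = 0.148 × 9290 = 1375 J, so Q_C = Q_H − W = 7915 J.
The hot reservoir loses entropy Q_H/T_H = 9290/422.59 = 21.98 J/K; the cold reservoir gains Q_C/T_C = 7915/293.15 = 27.00 J/K.
ΔS_univ = −Q_H/T_H + Q_C/T_C = 5.02 J/K (> 0, since η = 0.148 < η_Carnot = 0.306).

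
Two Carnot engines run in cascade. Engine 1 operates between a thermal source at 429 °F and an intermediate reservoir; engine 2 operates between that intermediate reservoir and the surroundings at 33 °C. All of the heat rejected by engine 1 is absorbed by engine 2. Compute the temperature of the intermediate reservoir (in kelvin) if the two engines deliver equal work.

T_H = 429 °F → (429 − 32) × 5/9 = 220.56 °C = 493.71 K.
T_C = 33 °C → 33 + 273.15 = 306.15 K.
For reversible stages Q_m = Q_H·(T_m/T_H). Setting W₁ = Q_H(1 − T_m/T_H) equal to W₂ = Q_m(1 − T_C/T_m) = Q_H·(T_m − T_C)/T_H gives T_H − T_m = T_m − T_C, so T_m = (T_H + T_C)/2 = (493.71 + 306.15)/2 = 400 K.

T_m ≈ 400 K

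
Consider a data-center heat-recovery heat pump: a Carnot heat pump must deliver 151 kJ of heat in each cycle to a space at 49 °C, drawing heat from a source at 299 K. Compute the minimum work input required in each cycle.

T_H = 49 °C → 49 + 273.15 = 322.15 K.
For a reversible heat pump, COP_HP = T_H/(T_H − T_C) = 322.15/23.15 = 13.9158.
W = Q_H/COP_HP = 151/13.9158 = 10.85 kJ.

W_in ≈ 10.85 kJ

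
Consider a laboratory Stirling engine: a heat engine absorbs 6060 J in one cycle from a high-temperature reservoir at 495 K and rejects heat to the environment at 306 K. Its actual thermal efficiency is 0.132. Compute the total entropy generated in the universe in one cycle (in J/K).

W = η·Q_H = 0.132 × 6060 = 799.9 J, so Q_C = Q_H − W = 5260 J.
Reservoir entropy changes: ΔS_H = −Q_H/T_H = −6060/495.00 = -12.24 J/K and ΔS_C = +Q_C/T_C = 5260/306.00 = 17.19 J/K.
ΔS_univ = −Q_H/T_H + Q_C/T_C = 4.947 J/K (> 0, since η = 0.132 < η_Carnot = 0.382).

ΔS_univ ≈ 4.947 J/K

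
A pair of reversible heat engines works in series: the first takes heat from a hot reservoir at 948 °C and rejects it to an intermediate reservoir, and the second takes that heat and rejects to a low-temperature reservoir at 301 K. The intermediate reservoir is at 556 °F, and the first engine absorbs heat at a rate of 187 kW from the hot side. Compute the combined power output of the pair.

T_H = 948 °C → 948 + 273.15 = 1221.15 K.
Two reversible stages in series are equivalent to a single Carnot engine between T_H and T_C, so η_total = 1 − T_C/T_H = 1 − 301.00/1221.15 = 0.7535.
W_total = η_total · Q_H = 0.7535 × 187 = 141 kW.

Ẇ_total ≈ 141 kW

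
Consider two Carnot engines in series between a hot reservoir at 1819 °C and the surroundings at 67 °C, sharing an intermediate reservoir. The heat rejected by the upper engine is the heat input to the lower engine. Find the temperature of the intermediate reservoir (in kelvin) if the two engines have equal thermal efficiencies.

T_H = 1819 °C → 1819 + 273.15 = 2092.15 K.
T_C = 67 °C → 67 + 273.15 = 340.15 K.
Equal efficiencies require 1 − T_m/T_H = 1 − T_C/T_m, i.e. T_m/T_H = T_C/T_m, so T_m = √(T_H·T_C) = √(2092.15 × 340.15) = 844 K.

T_m ≈ 844 K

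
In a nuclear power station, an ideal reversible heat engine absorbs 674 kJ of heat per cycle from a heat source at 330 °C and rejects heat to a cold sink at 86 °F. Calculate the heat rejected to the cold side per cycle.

Q_C ≈ 339 kJ

T_H = 330 °C → 330 + 273.15 = 603.15 K.
T_C = 86 °F → (86 − 32) × 5/9 = 30.00 °C = 303.15 K.
The Carnot efficiency is η = 1 − T_C/T_H = 1 − 303.15/603.15 = 0.4974.
For a reversible cycle Q_C/Q_H = T_C/T_H, so Q_C = 674 × 303.15/603.15 = 339 kJ.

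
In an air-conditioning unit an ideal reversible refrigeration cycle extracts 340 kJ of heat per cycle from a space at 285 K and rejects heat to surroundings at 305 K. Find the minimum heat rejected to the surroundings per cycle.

Q_H ≈ 363.9 kJ

For a reversible cycle Q_H/Q_C = T_H/T_C, so Q_H = Q_C·T_H/T_C = 340 × 305.00/285.00 = 363.9 kJ.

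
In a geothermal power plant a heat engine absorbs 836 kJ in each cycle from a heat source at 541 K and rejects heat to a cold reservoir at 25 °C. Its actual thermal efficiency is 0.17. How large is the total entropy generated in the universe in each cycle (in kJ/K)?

T_C = 25 °C → 25 + 273.15 = 298.15 K.
W = η·Q_H = 0.17 × 836 = 142.1 kJ, so Q_C = Q_H − W = 693.9 kJ.
Reservoir entropy changes: ΔS_H = −Q_H/T_H = −836/541.00 = -1.545 kJ/K and ΔS_C = +Q_C/T_C = 693.9/298.15 = 2.327 kJ/K.
ΔS_univ = −Q_H/T_H + Q_C/T_C = 0.782 kJ/K (> 0, since η = 0.17 < η_Carnot = 0.449).

ΔS_univ ≈ 0.782 kJ/K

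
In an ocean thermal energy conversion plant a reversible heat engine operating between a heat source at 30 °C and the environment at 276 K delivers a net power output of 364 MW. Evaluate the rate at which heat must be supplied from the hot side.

T_H = 30 °C → 30 + 273.15 = 303.15 K.
η_rev = 1 − T_C/T_H = 1 − 276.00/303.15 = 0.0896.
Q_H = W/η = 364/0.0896 = 4060 MW.

Q̇_H ≈ 4060 MW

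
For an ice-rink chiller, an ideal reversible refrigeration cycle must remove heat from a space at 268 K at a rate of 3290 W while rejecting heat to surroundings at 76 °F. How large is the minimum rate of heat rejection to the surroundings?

Q̇_H ≈ 3650 W

T_H = 76 °F → (76 − 32) × 5/9 = 24.44 °C = 297.59 K.
For a reversible cycle Q_H/Q_C = T_H/T_C, so Q_H = Q_C·T_H/T_C = 3290 × 297.59/268.00 = 3650 W.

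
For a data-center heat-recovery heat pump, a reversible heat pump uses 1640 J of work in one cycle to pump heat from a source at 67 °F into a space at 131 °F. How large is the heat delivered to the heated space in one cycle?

T_H = 131 °F → (131 − 32) × 5/9 = 55.00 °C = 328.15 K.
T_C = 67 °F → (67 − 32) × 5/9 = 19.44 °C = 292.59 K.
Reversible heating COP: COP_HP = T_H/(T_H − T_C) = 328.15/35.56 = 9.2292.
Q_H = COP_HP · W = 9.2292 × 1640 = 15100 J.

Q_H ≈ 15100 J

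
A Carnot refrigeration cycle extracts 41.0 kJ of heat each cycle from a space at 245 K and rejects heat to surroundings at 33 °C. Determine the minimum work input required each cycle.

W_in ≈ 10.23 kJ

T_H = 33 °C → 33 + 273.15 = 306.15 K.
COP_R = T_C/(T_H − T_C) = 245.00/61.15 = 4.0065.
W = Q_C/COP_R = 41.0/4.0065 = 10.23 kJ.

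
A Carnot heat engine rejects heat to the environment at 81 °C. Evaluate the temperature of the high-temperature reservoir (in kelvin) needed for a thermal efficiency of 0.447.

T_C = 81 °C → 81 + 273.15 = 354.15 K.
From η = 1 − T_C/T_H, solving for T_H gives T_H = T_C/(1 − η) = 354.15/(1 − 0.447) = 640 K.

T_H ≈ 640 K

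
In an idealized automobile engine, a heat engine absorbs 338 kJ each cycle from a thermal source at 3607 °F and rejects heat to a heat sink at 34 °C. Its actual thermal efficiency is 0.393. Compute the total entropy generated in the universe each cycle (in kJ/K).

ΔS_univ ≈ 0.518 kJ/K

T_H = 3607 °F → (3607 − 32) × 5/9 = 1986.11 °C = 2259.26 K.
T_C = 34 °C → 34 + 273.15 = 307.15 K.
W = η·Q_H = 0.393 × 338 = 132.8 kJ, so Q_C = Q_H − W = 205.2 kJ.
Entropy balance on the reservoirs: −Q_H/T_H = -0.1496 kJ/K, +Q_C/T_C = 0.6680 kJ/K.
ΔS_univ = −Q_H/T_H + Q_C/T_C = 0.518 kJ/K (> 0, since η = 0.393 < η_Carnot = 0.864).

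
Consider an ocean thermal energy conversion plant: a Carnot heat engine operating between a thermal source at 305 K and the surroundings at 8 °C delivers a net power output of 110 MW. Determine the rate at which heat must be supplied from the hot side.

T_C = 8 °C → 8 + 273.15 = 281.15 K.
Since the cycle is reversible, η = 1 − T_C/T_H = 1 − 281.15/305.00 = 0.0782.
Q_H = W/η = 110/0.0782 = 1410 MW.

Q̇_H ≈ 1410 MW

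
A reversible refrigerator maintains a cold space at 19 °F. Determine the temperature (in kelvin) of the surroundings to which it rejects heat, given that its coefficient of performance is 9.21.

T_H ≈ 295 K

T_C = 19 °F → (19 − 32) × 5/9 = -7.22 °C = 265.93 K.
COP_R = T_C/(T_H − T_C) ⇒ T_H = T_C·(1 + 1/COP_R) = 265.93 × (1 + 1/9.21) = 295 K.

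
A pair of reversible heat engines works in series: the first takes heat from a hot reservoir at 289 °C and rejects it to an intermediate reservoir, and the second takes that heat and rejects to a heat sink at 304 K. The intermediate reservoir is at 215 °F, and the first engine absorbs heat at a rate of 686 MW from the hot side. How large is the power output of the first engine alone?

Ẇ₁ ≈ 228.6 MW

T_H = 289 °C → 289 + 273.15 = 562.15 K.
T_m = 215 °F → (215 − 32) × 5/9 = 101.67 °C = 374.82 K.
First-stage efficiency η₁ = 1 − T_m/T_H = 1 − 374.82/562.15 = 0.3332.
W₁ = η₁·Q_H = 0.3332 × 686 = 228.6 MW.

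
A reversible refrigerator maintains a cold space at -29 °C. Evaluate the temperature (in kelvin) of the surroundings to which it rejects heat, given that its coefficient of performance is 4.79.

T_H ≈ 295.1 K

T_C = -29 °C → -29 + 273.15 = 244.15 K.
COP_R = T_C/(T_H − T_C) ⇒ T_H = T_C·(1 + 1/COP_R) = 244.15 × (1 + 1/4.79) = 295.1 K.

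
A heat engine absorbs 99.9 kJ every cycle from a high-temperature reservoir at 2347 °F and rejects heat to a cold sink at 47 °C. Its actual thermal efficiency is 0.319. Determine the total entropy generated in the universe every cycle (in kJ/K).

T_H = 2347 °F → (2347 − 32) × 5/9 = 1286.11 °C = 1559.26 K.
T_C = 47 °C → 47 + 273.15 = 320.15 K.
W = η·Q_H = 0.319 × 99.9 = 31.87 kJ, so Q_C = Q_H − W = 68.03 kJ.
Entropy balance on the reservoirs: −Q_H/T_H = -0.06407 kJ/K, +Q_C/T_C = 0.2125 kJ/K.
ΔS_univ = −Q_H/T_H + Q_C/T_C = 0.148 kJ/K (> 0, since η = 0.319 < η_Carnot = 0.795).

ΔS_univ ≈ 0.148 kJ/K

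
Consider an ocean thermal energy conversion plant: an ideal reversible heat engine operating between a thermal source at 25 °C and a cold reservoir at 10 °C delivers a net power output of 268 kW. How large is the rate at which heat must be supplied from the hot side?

Q̇_H ≈ 5330 kW

T_H = 25 °C → 25 + 273.15 = 298.15 K.
T_C = 10 °C → 10 + 273.15 = 283.15 K.
The Carnot efficiency is η = 1 − T_C/T_H = 1 − 283.15/298.15 = 0.0503.
Q_H = W/η = 268/0.0503 = 5330 kW.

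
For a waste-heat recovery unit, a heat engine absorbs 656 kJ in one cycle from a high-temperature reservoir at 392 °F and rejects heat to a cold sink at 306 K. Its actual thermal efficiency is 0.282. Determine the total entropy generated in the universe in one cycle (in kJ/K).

ΔS_univ ≈ 0.153 kJ/K

T_H = 392 °F → (392 − 32) × 5/9 = 200.00 °C = 473.15 K.
W = η·Q_H = 0.282 × 656 = 185.0 kJ, so Q_C = Q_H − W = 471.0 kJ.
Entropy balance on the reservoirs: −Q_H/T_H = -1.386 kJ/K, +Q_C/T_C = 1.539 kJ/K.
ΔS_univ = −Q_H/T_H + Q_C/T_C = 0.153 kJ/K (> 0, since η = 0.282 < η_Carnot = 0.353).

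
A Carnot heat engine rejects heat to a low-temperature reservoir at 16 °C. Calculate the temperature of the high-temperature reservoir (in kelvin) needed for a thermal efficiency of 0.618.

T_H ≈ 756.9 K

T_C = 16 °C → 16 + 273.15 = 289.15 K.
From η = 1 − T_C/T_H, solving for T_H gives T_H = T_C/(1 − η) = 289.15/(1 − 0.618) = 756.9 K.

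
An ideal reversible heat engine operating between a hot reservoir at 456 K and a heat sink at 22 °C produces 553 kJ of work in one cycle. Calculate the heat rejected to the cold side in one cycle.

T_C = 22 °C → 22 + 273.15 = 295.15 K.
Since the cycle is reversible, η = 1 − T_C/T_H = 1 − 295.15/456.00 = 0.3527.
Since Q_C/Q_H = T_C/T_H and Q_H = W/η, Q_C = W·T_C/(T_H − T_C) = 553 × 295.15/160.85 = 1015 kJ.

Q_C ≈ 1015 kJ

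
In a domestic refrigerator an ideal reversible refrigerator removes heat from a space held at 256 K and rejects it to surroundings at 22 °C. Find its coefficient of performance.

T_H = 22 °C → 22 + 273.15 = 295.15 K.
COP_R = T_C/(T_H − T_C) = 256.00/(295.15 − 256.00) = 6.539.

COP_R ≈ 6.539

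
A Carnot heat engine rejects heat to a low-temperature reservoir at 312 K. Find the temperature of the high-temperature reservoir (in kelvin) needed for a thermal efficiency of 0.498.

T_H ≈ 622 K

From η = 1 − T_C/T_H, solving for T_H gives T_H = T_C/(1 − η) = 312.00/(1 − 0.498) = 622 K.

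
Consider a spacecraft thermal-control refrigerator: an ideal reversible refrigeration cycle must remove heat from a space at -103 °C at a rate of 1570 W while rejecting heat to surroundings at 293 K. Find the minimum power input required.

Ẇ_in ≈ 1134 W

T_C = -103 °C → -103 + 273.15 = 170.15 K.
The reversible coefficient of performance is COP_R = T_C/(T_H − T_C) = 170.15/122.85 = 1.3850.
W = Q_C/COP_R = 1570/1.3850 = 1134 W.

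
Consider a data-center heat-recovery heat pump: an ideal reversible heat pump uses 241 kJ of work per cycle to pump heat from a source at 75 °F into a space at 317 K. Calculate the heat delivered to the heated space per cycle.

Q_H ≈ 3827 kJ

T_C = 75 °F → (75 − 32) × 5/9 = 23.89 °C = 297.04 K.
COP_HP = T_H/(T_H − T_C) = 317.00/19.96 = 15.8809.
Q_H = COP_HP · W = 15.8809 × 241 = 3827 kJ.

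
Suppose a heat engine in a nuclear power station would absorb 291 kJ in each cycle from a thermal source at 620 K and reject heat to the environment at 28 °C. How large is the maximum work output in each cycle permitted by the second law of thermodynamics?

W_max ≈ 150 kJ

T_C = 28 °C → 28 + 273.15 = 301.15 K.
The upper bound on efficiency is η_max = 1 − T_C/T_H = 1 − 301.15/620.00 = 0.5143.
W_max = η_max · Q_H = 0.5143 × 291 = 150 kJ.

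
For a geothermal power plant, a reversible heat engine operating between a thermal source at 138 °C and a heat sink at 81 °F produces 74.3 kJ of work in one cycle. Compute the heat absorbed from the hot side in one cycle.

T_H = 138 °C → 138 + 273.15 = 411.15 K.
T_C = 81 °F → (81 − 32) × 5/9 = 27.22 °C = 300.37 K.
η_rev = 1 − T_C/T_H = 1 − 300.37/411.15 = 0.2694.
Q_H = W/η = 74.3/0.2694 = 276 kJ.

Q_H ≈ 276 kJ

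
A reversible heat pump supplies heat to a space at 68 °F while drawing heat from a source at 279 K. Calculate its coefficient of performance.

COP_HP ≈ 20.72

T_H = 68 °F → (68 − 32) × 5/9 = 20.00 °C = 293.15 K.
The Carnot heat-pump COP is COP_HP = T_H/(T_H − T_C) = 293.15/(293.15 − 279.00) = 20.72.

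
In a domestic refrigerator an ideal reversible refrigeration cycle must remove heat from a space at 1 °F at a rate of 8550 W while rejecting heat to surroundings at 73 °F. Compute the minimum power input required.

Ẇ_in ≈ 1340 W

T_H = 73 °F → (73 − 32) × 5/9 = 22.78 °C = 295.93 K.
T_C = 1 °F → (1 − 32) × 5/9 = -17.22 °C = 255.93 K.
The reversible coefficient of performance is COP_R = T_C/(T_H − T_C) = 255.93/40.00 = 6.3982.
W = Q_C/COP_R = 8550/6.3982 = 1340 W.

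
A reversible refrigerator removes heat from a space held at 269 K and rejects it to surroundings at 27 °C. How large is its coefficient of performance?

T_H = 27 °C → 27 + 273.15 = 300.15 K.
COP_R = T_C/(T_H − T_C) = 269.00/(300.15 − 269.00) = 8.64.

COP_R ≈ 8.64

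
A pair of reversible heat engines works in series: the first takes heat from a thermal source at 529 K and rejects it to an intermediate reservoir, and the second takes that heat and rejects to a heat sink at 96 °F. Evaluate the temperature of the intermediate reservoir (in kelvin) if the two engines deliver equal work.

T_C = 96 °F → (96 − 32) × 5/9 = 35.56 °C = 308.71 K.
For reversible stages Q_m = Q_H·(T_m/T_H). Setting W₁ = Q_H(1 − T_m/T_H) equal to W₂ = Q_m(1 − T_C/T_m) = Q_H·(T_m − T_C)/T_H gives T_H − T_m = T_m − T_C, so T_m = (T_H + T_C)/2 = (529.00 + 308.71)/2 = 418.9 K.

T_m ≈ 418.9 K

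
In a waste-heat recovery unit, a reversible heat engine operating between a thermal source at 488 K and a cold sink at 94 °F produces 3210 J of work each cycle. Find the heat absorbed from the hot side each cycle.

T_C = 94 °F → (94 − 32) × 5/9 = 34.44 °C = 307.59 K.
Since the cycle is reversible, η = 1 − T_C/T_H = 1 − 307.59/488.00 = 0.3697.
Q_H = W/η = 3210/0.3697 = 8680 J.

Q_H ≈ 8680 J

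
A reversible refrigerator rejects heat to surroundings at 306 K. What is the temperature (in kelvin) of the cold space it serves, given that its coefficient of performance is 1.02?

T_C ≈ 155 K

COP_R = T_C/(T_H − T_C) ⇒ T_C = T_H·COP_R/(1 + COP_R) = 306.00 × 1.02/(1 + 1.02) = 155 K.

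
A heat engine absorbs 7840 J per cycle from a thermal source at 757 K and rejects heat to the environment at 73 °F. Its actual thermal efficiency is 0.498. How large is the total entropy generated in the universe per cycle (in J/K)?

T_C = 73 °F → (73 − 32) × 5/9 = 22.78 °C = 295.93 K.
W = η·Q_H = 0.498 × 7840 = 3904 J, so Q_C = Q_H − W = 3936 J.
The hot reservoir loses entropy Q_H/T_H = 7840/757.00 = 10.36 J/K; the cold reservoir gains Q_C/T_C = 3936/295.93 = 13.30 J/K.
ΔS_univ = −Q_H/T_H + Q_C/T_C = 2.943 J/K (> 0, since η = 0.498 < η_Carnot = 0.609).

ΔS_univ ≈ 2.943 J/K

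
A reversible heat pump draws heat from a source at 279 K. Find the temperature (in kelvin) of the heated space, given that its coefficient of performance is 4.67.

T_H ≈ 355 K

COP_HP = T_H/(T_H − T_C) ⇒ T_H = T_C·COP_HP/(COP_HP − 1) = 279.00 × 4.67/(4.67 − 1) = 355 K.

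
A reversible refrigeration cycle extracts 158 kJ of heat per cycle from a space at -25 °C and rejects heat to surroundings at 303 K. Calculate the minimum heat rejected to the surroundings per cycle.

T_C = -25 °C → -25 + 273.15 = 248.15 K.
For a reversible cycle Q_H/Q_C = T_H/T_C, so Q_H = Q_C·T_H/T_C = 158 × 303.00/248.15 = 193 kJ.

Q_H ≈ 193 kJ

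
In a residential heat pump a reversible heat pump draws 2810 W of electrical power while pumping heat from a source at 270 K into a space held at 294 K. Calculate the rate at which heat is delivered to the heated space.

Q̇_H ≈ 34420 W

COP_HP = T_H/(T_H − T_C) = 294.00/24.00 = 12.2500.
Q_H = COP_HP · W = 12.2500 × 2810 = 34420 W.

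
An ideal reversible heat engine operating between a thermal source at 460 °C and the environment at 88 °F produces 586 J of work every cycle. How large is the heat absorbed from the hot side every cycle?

T_H = 460 °C → 460 + 273.15 = 733.15 K.
T_C = 88 °F → (88 − 32) × 5/9 = 31.11 °C = 304.26 K.
Since the cycle is reversible, η = 1 − T_C/T_H = 1 − 304.26/733.15 = 0.5850.
Q_H = W/η = 586/0.5850 = 1002 J.

Q_H ≈ 1002 J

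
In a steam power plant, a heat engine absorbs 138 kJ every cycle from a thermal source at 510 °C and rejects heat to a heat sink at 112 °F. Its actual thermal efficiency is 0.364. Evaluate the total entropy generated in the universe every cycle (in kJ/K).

ΔS_univ ≈ 0.100 kJ/K

T_H = 510 °C → 510 + 273.15 = 783.15 K.
T_C = 112 °F → (112 − 32) × 5/9 = 44.44 °C = 317.59 K.
W = η·Q_H = 0.364 × 138 = 50.23 kJ, so Q_C = Q_H − W = 87.77 kJ.
Reservoir entropy changes: ΔS_H = −Q_H/T_H = −138/783.15 = -0.1762 kJ/K and ΔS_C = +Q_C/T_C = 87.77/317.59 = 0.2764 kJ/K.
ΔS_univ = −Q_H/T_H + Q_C/T_C = 0.100 kJ/K (> 0, since η = 0.364 < η_Carnot = 0.594).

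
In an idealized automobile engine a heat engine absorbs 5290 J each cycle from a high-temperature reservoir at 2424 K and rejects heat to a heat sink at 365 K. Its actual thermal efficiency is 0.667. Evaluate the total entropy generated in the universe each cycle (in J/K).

ΔS_univ ≈ 2.64 J/K

W = η·Q_H = 0.667 × 5290 = 3528 J, so Q_C = Q_H − W = 1762 J.
Reservoir entropy changes: ΔS_H = −Q_H/T_H = −5290/2424.00 = -2.182 J/K and ΔS_C = +Q_C/T_C = 1762/365.00 = 4.826 J/K.
ΔS_univ = −Q_H/T_H + Q_C/T_C = 2.64 J/K (> 0, since η = 0.667 < η_Carnot = 0.849).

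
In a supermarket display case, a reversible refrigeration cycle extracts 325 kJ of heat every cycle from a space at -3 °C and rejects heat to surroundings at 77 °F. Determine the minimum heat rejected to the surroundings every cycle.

T_H = 77 °F → (77 − 32) × 5/9 = 25.00 °C = 298.15 K.
T_C = -3 °C → -3 + 273.15 = 270.15 K.
For a reversible cycle Q_H/Q_C = T_H/T_C, so Q_H = Q_C·T_H/T_C = 325 × 298.15/270.15 = 359 kJ.

Q_H ≈ 359 kJ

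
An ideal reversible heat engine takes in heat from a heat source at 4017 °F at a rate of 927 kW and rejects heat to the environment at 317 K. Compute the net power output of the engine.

Ẇ ≈ 809 kW

T_H = 4017 °F → (4017 − 32) × 5/9 = 2213.89 °C = 2487.04 K.
Carnot efficiency: η = 1 − T_C/T_H = 1 − 317.00/2487.04 = 0.8725.
W = η·Q_H = 0.8725 × 927 = 809 kW.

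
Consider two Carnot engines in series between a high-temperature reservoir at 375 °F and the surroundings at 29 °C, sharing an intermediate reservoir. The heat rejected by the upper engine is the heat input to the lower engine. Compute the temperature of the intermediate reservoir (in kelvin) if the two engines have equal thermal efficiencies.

T_H = 375 °F → (375 − 32) × 5/9 = 190.56 °C = 463.71 K.
T_C = 29 °C → 29 + 273.15 = 302.15 K.
Equal efficiencies require 1 − T_m/T_H = 1 − T_C/T_m, i.e. T_m/T_H = T_C/T_m, so T_m = √(T_H·T_C) = √(463.71 × 302.15) = 374.3 K.

T_m ≈ 374.3 K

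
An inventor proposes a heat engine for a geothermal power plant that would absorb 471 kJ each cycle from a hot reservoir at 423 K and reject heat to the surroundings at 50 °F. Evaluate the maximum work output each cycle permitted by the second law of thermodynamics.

W_max ≈ 156 kJ

T_C = 50 °F → (50 − 32) × 5/9 = 10.00 °C = 283.15 K.
By the Carnot theorem, η_max = 1 − T_C/T_H = 1 − 283.15/423.00 = 0.3306.
W_max = η_max · Q_H = 0.3306 × 471 = 156 kJ.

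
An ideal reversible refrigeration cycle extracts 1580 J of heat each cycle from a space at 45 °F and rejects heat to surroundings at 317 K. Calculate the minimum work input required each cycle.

W_in ≈ 206.4 J

T_C = 45 °F → (45 − 32) × 5/9 = 7.22 °C = 280.37 K.
For a reversible refrigerator, COP_R = T_C/(T_H − T_C) = 280.37/36.63 = 7.6546.
W = Q_C/COP_R = 1580/7.6546 = 206.4 J.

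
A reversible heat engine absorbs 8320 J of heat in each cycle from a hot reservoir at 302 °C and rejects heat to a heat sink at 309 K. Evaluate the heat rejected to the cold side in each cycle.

Q_C ≈ 4470 J

T_H = 302 °C → 302 + 273.15 = 575.15 K.
Carnot efficiency: η = 1 − T_C/T_H = 1 − 309.00/575.15 = 0.4627.
For a reversible cycle Q_C/Q_H = T_C/T_H, so Q_C = 8320 × 309.00/575.15 = 4470 J.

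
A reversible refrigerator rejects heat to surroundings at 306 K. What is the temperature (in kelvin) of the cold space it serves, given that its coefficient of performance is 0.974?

T_C ≈ 151.0 K

COP_R = T_C/(T_H − T_C) ⇒ T_C = T_H·COP_R/(1 + COP_R) = 306.00 × 0.974/(1 + 0.974) = 151.0 K.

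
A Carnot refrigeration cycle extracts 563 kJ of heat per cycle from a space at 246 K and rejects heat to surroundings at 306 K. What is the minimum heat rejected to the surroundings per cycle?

Q_H ≈ 700 kJ

For a reversible cycle Q_H/Q_C = T_H/T_C, so Q_H = Q_C·T_H/T_C = 563 × 306.00/246.00 = 700 kJ.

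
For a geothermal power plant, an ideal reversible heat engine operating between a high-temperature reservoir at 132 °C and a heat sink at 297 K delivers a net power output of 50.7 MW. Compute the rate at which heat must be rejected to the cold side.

T_H = 132 °C → 132 + 273.15 = 405.15 K.
Since the cycle is reversible, η = 1 − T_C/T_H = 1 − 297.00/405.15 = 0.2669.
Since Q_C/Q_H = T_C/T_H and Q_H = W/η, Q_C = W·T_C/(T_H − T_C) = 50.7 × 297.00/108.15 = 139 MW.

Q̇_C ≈ 139 MW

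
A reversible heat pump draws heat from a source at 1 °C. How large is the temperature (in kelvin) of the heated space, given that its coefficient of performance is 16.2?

T_H ≈ 292 K

T_C = 1 °C → 1 + 273.15 = 274.15 K.
COP_HP = T_H/(T_H − T_C) ⇒ T_H = T_C·COP_HP/(COP_HP − 1) = 274.15 × 16.2/(16.2 − 1) = 292 K.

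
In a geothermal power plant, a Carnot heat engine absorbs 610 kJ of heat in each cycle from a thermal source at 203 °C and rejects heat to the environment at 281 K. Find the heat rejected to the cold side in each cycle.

T_H = 203 °C → 203 + 273.15 = 476.15 K.
The Carnot efficiency is η = 1 − T_C/T_H = 1 − 281.00/476.15 = 0.4098.
For a reversible cycle Q_C/Q_H = T_C/T_H, so Q_C = 610 × 281.00/476.15 = 360.0 kJ.

Q_C ≈ 360.0 kJ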